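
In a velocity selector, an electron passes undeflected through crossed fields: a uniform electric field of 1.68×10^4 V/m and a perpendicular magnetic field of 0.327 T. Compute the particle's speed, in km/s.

For zero net force, qE = qvB, so v = E/B.
v = (1.68×10^4) / (0.327) = 5.14×10^4 m/s.

v ≈ 51.4 km/s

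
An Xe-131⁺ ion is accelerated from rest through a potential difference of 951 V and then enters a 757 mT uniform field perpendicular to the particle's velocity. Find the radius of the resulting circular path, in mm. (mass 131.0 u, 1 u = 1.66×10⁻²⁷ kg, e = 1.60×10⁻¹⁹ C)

r ≈ 67.2 mm

The kinetic energy gained is K = qV = (1×1.60×10^-19)(951) = 1.52×10^-16 J.
v = √(2K/m) = 3.74×10^4 m/s.
r = mv/(qB) = (2.17×10^-25)(3.74×10^4) / [(1×1.60×10^-19)(0.757)] = 0.0672 m.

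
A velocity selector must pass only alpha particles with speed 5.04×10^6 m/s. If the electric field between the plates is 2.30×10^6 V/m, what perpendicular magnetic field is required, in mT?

qE = qvB ⇒ B = E/v = (2.30×10^6) / (5.04×10^6) = 0.456 T.

B ≈ 456 mT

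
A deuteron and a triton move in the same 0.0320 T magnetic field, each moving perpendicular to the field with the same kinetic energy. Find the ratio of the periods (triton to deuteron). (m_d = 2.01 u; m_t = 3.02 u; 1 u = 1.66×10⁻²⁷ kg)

T = 2πm/(qB) is independent of speed, so T₂/T₁ = (m₂/q₂)/(m₁/q₁).
T_{triton}/T_{deuteron} = (5.01×10^-27/1e) / (3.34×10^-27/1e) = 1.50.

ratio ≈ 1.50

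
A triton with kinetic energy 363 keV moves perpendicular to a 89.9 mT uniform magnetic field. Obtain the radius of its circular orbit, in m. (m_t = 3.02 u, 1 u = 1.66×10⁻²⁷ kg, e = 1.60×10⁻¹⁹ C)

r ≈ 1.68 m

Convert the energy: K = 363 keV = 5.81×10^-14 J.
v = √(2K/m) = √(2·5.81×10^-14/5.01×10^-27) = 4.81×10^6 m/s.
r = mv/(qB) = (5.01×10^-27)(4.81×10^6) / [(1×1.60×10^-19)(0.0899)] = 1.68 m.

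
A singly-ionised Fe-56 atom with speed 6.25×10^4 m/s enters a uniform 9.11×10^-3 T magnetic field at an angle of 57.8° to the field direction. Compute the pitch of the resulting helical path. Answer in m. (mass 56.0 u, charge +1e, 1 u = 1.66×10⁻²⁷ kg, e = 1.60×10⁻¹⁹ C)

The velocity component along B is v∥ = v cos57.8° = 3.33×10^4 m/s.
The cyclotron period T = 2πm/(qB) = 4.01×10^-4 s is set by m, q, B alone.
Pitch = v∥·T = (3.33×10^4)(4.01×10^-4) = 13.3 m.

pitch ≈ 13.3 m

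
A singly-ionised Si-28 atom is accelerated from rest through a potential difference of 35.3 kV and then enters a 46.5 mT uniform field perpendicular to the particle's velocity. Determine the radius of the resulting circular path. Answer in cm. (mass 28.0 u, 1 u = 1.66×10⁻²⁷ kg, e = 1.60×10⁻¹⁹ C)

r ≈ 308 cm

The kinetic energy gained is K = qV = (1×1.60×10^-19)(3.53×10^4) = 5.65×10^-15 J.
v = √(2K/m) = 4.93×10^5 m/s.
r = mv/(qB) = (4.65×10^-26)(4.93×10^5) / [(1×1.60×10^-19)(0.0465)] = 3.08 m.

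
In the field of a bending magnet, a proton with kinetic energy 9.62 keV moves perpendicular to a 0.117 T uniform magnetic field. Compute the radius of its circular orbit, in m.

r ≈ 0.121 m

Convert the energy: K = 9.62 keV = 1.54×10^-15 J.
v = √(2K/m) = √(2·1.54×10^-15/1.67×10^-27) = 1.36×10^6 m/s.
r = mv/(qB) = (1.67×10^-27)(1.36×10^6) / [(1×1.60×10^-19)(0.117)] = 0.121 m.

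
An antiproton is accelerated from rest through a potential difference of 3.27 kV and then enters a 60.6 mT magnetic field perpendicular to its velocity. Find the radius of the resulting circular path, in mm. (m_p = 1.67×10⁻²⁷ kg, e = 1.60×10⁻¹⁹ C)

The kinetic energy gained is K = qV = (1×1.60×10^-19)(3270) = 5.23×10^-16 J.
v = √(2K/m) = 7.92×10^5 m/s.
r = mv/(qB) = (1.67×10^-27)(7.92×10^5) / [(1×1.60×10^-19)(0.0606)] = 0.136 m.

r ≈ 136 mm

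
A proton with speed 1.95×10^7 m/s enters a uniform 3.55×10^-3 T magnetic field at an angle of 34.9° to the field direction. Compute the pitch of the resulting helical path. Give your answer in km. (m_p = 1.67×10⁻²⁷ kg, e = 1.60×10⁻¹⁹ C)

The velocity component along B is v∥ = v cos34.9° = 1.60×10^7 m/s.
The cyclotron period T = 2πm/(qB) = 1.85×10^-5 s is set by m, q, B alone.
Pitch = v∥·T = (1.60×10^7)(1.85×10^-5) = 295 m.

pitch ≈ 0.295 km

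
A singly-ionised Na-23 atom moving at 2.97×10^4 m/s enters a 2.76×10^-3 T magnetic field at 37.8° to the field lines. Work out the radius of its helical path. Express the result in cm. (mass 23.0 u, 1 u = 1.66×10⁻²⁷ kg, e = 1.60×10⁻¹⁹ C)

r ≈ 157 cm

Only the perpendicular component v⊥ = v sin37.8° = 1.82×10^4 m/s is bent by the field.
r = m v⊥ /(qB) = (3.82×10^-26)(1.82×10^4) / [(1×1.60×10^-19)(2.76×10^-3)] = 1.57 m.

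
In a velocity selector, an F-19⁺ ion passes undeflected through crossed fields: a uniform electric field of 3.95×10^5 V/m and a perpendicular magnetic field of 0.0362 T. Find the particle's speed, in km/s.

v ≈ 10900 km/s

For zero net force, qE = qvB, so v = E/B.
v = (3.95×10^5) / (0.0362) = 1.09×10^7 m/s.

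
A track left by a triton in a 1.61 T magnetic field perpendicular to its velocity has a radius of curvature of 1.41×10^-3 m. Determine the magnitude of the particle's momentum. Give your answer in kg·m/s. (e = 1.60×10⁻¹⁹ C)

Since qvB = mv²/r, the momentum p = mv = qBr.
p = (1×1.60×10^-19)(1.61)(1.41×10^-3) = 3.63×10^-22 kg·m/s.

p ≈ 3.63×10^-22 kg·m/s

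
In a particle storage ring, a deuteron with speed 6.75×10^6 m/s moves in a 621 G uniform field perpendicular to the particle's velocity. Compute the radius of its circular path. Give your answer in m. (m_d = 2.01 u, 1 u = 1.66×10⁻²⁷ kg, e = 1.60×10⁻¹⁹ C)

r ≈ 2.27 m

The magnetic force provides the centripetal force: qvB = mv²/r, so r = mv/(qB).
r = (3.34×10^-27 kg)(6.75×10^6 m/s) / [(1×1.60×10^-19 C)(0.0621 T)] = 2.27 m.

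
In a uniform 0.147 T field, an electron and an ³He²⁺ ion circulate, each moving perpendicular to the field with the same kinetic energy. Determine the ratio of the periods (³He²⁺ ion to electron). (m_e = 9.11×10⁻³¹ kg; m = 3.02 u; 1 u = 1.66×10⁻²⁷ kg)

ratio ≈ 2750

T = 2πm/(qB) is independent of speed, so T₂/T₁ = (m₂/q₂)/(m₁/q₁).
T_{³He²⁺ ion}/T_{electron} = (5.01×10^-27/2e) / (9.11×10^-31/1e) = 2750.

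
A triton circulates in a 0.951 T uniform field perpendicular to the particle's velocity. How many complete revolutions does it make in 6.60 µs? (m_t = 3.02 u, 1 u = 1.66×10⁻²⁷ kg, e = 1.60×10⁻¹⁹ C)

T = 2πm/(qB) = 2π(5.0132×10^-27) / [(1×1.60×10^-19)(0.951)] = 2.0701×10^-7 s.
N = t/T = 6.60×10^-6 / 2.0701×10^-7 ≈ 31.88, so 31 complete revolutions.

N = 31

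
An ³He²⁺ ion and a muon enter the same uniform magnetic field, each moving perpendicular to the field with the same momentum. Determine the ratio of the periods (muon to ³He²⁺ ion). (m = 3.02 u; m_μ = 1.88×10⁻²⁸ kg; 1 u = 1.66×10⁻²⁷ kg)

ratio ≈ 0.0750

T = 2πm/(qB) is independent of speed, so T₂/T₁ = (m₂/q₂)/(m₁/q₁).
T_{muon}/T_{³He²⁺ ion} = (1.88×10^-28/1e) / (5.01×10^-27/2e) = 0.0750.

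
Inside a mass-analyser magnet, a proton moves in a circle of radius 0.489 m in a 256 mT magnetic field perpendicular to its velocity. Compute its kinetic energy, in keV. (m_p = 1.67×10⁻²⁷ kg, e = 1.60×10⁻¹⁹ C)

K ≈ 751 keV

v = qBr/m = (1×1.60×10^-19)(0.256)(0.489) / (1.67×10^-27) = 1.20×10^7 m/s.
K = ½mv² = 0.5·(1.67×10^-27)·(1.20×10^7)² = 1.20×10^-13 J = 751 keV.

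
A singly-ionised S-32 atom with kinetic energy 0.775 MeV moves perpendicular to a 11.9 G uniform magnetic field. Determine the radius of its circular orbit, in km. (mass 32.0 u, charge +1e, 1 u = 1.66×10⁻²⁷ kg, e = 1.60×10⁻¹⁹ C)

Convert the energy: K = 0.775 MeV = 1.24×10^-13 J.
v = √(2K/m) = √(2·1.24×10^-13/5.31×10^-26) = 2.16×10^6 m/s.
r = mv/(qB) = (5.31×10^-26)(2.16×10^6) / [(1×1.60×10^-19)(1.19×10^-3)] = 603 m.

r ≈ 0.603 km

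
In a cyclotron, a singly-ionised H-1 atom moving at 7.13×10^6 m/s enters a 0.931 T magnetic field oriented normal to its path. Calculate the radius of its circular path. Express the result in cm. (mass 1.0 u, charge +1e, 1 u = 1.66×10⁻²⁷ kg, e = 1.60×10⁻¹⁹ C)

r ≈ 7.95 cm

The magnetic force provides the centripetal force: qvB = mv²/r, so r = mv/(qB).
r = (1.66×10^-27 kg)(7.13×10^6 m/s) / [(1×1.60×10^-19 C)(0.931 T)] = 0.0795 m.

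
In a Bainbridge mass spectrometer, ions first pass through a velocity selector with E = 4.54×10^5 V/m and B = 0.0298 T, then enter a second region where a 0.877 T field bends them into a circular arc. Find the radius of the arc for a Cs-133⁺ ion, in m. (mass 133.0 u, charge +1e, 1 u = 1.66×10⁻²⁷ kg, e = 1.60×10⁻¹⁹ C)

The selector passes v = E/B = 4.54×10^5/0.0298 = 1.52×10^7 m/s.
In the deflection region, r = mv/(qB₂) = (2.21×10^-25)(1.52×10^7) / [(1×1.60×10^-19)(0.877)] = 24.0 m.

r ≈ 24.0 m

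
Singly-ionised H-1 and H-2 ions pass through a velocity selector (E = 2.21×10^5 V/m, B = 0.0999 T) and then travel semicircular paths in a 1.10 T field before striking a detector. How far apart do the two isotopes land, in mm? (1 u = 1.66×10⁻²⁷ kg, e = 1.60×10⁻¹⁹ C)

Both emerge at v = E/B₁ = 2.21×10^6 m/s.
r = mv/(qB₂), so r₁ = 0.0209 m and r₂ = 0.0417 m, giving Δr = 0.0209 m.
After a semicircle each ion lands a diameter 2r from the entry slit, so the separation is 2Δr = 0.0417 m.

Δd ≈ 41.7 mm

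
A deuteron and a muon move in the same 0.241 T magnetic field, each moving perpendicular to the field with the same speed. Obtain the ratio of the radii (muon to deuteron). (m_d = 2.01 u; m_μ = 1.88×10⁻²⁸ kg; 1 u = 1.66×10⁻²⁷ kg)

ratio ≈ 0.0563

r = mv/(qB) ⇒ at equal v, r ∝ m/q.
r_{muon}/r_{deuteron} = 0.0563.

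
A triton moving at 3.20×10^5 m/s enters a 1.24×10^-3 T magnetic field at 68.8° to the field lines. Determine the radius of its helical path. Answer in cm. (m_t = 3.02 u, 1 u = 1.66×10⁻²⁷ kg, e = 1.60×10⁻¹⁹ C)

Only the perpendicular component v⊥ = v sin68.8° = 2.98×10^5 m/s is bent by the field.
r = m v⊥ /(qB) = (5.01×10^-27)(2.98×10^5) / [(1×1.60×10^-19)(1.24×10^-3)] = 7.54 m.

r ≈ 754 cm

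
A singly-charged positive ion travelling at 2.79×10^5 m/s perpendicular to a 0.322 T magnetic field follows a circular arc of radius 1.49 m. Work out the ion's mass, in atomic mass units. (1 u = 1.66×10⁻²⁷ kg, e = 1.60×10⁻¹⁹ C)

m ≈ 166 u

qvB = mv²/r ⇒ m = qBr/v.
m = (1×1.60×10^-19)(0.322)(1.49) / (2.79×10^5) = 2.75×10^-25 kg = 166 u.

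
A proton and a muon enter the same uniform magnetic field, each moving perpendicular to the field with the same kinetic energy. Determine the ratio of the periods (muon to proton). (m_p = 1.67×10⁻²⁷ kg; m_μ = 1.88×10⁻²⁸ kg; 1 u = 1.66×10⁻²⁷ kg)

T = 2πm/(qB) is independent of speed, so T₂/T₁ = (m₂/q₂)/(m₁/q₁).
T_{muon}/T_{proton} = (1.88×10^-28/1e) / (1.67×10^-27/1e) = 0.113.

ratio ≈ 0.113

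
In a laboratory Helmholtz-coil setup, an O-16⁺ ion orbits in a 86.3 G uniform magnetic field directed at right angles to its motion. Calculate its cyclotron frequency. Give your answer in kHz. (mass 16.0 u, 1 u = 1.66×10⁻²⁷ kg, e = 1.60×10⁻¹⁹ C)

f ≈ 8.27 kHz

f = qB/(2πm) = (1×1.60×10^-19)(8.63×10^-3) / [2π(2.66×10^-26)] = 8270 Hz.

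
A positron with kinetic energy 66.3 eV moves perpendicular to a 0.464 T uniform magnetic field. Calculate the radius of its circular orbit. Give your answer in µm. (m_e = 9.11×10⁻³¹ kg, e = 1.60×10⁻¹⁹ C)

Convert the energy: K = 66.3 eV = 1.06×10^-17 J.
v = √(2K/m) = √(2·1.06×10^-17/9.11×10^-31) = 4.83×10^6 m/s.
r = mv/(qB) = (9.11×10^-31)(4.83×10^6) / [(1×1.60×10^-19)(0.464)] = 5.92×10^-5 m.

r ≈ 59.2 µm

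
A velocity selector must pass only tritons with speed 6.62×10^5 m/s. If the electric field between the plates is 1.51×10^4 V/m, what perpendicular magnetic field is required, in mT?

qE = qvB ⇒ B = E/v = (1.51×10^4) / (6.62×10^5) = 0.0228 T.

B ≈ 22.8 mT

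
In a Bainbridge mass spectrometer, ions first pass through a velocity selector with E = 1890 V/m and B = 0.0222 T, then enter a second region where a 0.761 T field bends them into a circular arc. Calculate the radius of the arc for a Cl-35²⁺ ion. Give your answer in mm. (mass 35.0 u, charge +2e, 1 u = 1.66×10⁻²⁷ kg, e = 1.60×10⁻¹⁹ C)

The selector passes v = E/B = 1890/0.0222 = 8.51×10^4 m/s.
In the deflection region, r = mv/(qB₂) = (5.81×10^-26)(8.51×10^4) / [(2×1.60×10^-19)(0.761)] = 0.0203 m.

r ≈ 20.3 mm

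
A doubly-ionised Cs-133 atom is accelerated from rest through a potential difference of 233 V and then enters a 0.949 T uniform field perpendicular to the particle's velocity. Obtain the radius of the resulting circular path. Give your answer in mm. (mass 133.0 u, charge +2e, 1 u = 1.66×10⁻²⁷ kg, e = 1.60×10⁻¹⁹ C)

r ≈ 18.9 mm

The kinetic energy gained is K = qV = (2×1.60×10^-19)(233) = 7.46×10^-17 J.
v = √(2K/m) = 2.60×10^4 m/s.
r = mv/(qB) = (2.21×10^-25)(2.60×10^4) / [(2×1.60×10^-19)(0.949)] = 0.0189 m.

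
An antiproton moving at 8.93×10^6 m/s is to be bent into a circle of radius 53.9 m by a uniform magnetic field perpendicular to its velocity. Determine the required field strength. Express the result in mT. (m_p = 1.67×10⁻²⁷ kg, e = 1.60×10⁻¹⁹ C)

B ≈ 1.73 mT

qvB = mv²/r gives B = mv/(qr).
B = (1.67×10^-27)(8.93×10^6) / [(1×1.60×10^-19)(53.9)] = 1.73×10^-3 T.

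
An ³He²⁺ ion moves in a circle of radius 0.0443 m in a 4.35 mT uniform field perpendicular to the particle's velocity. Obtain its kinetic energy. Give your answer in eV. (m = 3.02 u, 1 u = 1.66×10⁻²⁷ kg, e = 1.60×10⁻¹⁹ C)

K ≈ 2.37 eV

v = qBr/m = (2×1.60×10^-19)(4.35×10^-3)(0.0443) / (5.01×10^-27) = 1.23×10^4 m/s.
K = ½mv² = 0.5·(5.01×10^-27)·(1.23×10^4)² = 3.79×10^-19 J = 2.37 eV.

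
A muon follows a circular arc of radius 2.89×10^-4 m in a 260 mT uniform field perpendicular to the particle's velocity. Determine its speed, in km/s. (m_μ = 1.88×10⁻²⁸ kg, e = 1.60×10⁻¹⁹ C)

From qvB = mv²/r, v = qBr/m.
v = (1×1.60×10^-19)(0.260)(2.89×10^-4) / (1.88×10^-28) = 6.39×10^4 m/s.

v ≈ 63.9 km/s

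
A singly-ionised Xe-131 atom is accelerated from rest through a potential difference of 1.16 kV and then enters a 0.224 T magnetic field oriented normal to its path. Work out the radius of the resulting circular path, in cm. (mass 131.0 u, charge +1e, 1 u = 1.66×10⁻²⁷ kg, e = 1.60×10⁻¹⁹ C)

The kinetic energy gained is K = qV = (1×1.60×10^-19)(1160) = 1.86×10^-16 J.
v = √(2K/m) = 4.13×10^4 m/s.
r = mv/(qB) = (2.17×10^-25)(4.13×10^4) / [(1×1.60×10^-19)(0.224)] = 0.251 m.

r ≈ 25.1 cm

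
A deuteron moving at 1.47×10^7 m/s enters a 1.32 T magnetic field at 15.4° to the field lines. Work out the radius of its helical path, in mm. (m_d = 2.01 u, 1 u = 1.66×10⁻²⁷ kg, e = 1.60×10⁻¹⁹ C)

r ≈ 61.7 mm

Only the perpendicular component v⊥ = v sin15.4° = 3.90×10^6 m/s is bent by the field.
r = m v⊥ /(qB) = (3.34×10^-27)(3.90×10^6) / [(1×1.60×10^-19)(1.32)] = 0.0617 m.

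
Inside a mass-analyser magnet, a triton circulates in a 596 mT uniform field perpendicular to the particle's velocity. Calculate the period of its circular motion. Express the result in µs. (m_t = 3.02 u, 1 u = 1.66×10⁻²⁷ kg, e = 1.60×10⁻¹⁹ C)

The cyclotron period is independent of speed: T = 2πm/(qB).
T = 2π(5.01×10^-27) / [(1×1.60×10^-19)(0.596)] = 3.30×10^-7 s.

T ≈ 0.330 µs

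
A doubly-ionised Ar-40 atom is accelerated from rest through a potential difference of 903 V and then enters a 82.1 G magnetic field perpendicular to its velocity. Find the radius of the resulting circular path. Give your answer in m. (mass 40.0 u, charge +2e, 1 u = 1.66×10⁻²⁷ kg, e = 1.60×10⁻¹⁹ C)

The kinetic energy gained is K = qV = (2×1.60×10^-19)(903) = 2.89×10^-16 J.
v = √(2K/m) = 9.33×10^4 m/s.
r = mv/(qB) = (6.64×10^-26)(9.33×10^4) / [(2×1.60×10^-19)(8.21×10^-3)] = 2.36 m.

r ≈ 2.36 m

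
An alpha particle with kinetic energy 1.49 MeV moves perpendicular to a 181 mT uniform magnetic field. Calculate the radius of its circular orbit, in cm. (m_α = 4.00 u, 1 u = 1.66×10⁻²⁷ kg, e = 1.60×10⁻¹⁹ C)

r ≈ 97.1 cm

Convert the energy: K = 1.49 MeV = 2.38×10^-13 J.
v = √(2K/m) = √(2·2.38×10^-13/6.64×10^-27) = 8.47×10^6 m/s.
r = mv/(qB) = (6.64×10^-27)(8.47×10^6) / [(2×1.60×10^-19)(0.181)] = 0.971 m.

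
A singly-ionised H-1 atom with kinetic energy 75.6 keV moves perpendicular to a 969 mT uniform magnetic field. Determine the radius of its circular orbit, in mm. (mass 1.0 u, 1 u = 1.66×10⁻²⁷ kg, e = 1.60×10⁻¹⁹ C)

Convert the energy: K = 75.6 keV = 1.21×10^-14 J.
v = √(2K/m) = √(2·1.21×10^-14/1.66×10^-27) = 3.82×10^6 m/s.
r = mv/(qB) = (1.66×10^-27)(3.82×10^6) / [(1×1.60×10^-19)(0.969)] = 0.0409 m.

r ≈ 40.9 mm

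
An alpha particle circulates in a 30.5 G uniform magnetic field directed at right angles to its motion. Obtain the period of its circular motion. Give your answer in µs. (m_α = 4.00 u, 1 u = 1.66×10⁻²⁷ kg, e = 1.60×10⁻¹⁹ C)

The cyclotron period is independent of speed: T = 2πm/(qB).
T = 2π(6.64×10^-27) / [(2×1.60×10^-19)(3.05×10^-3)] = 4.27×10^-5 s.

T ≈ 42.7 µs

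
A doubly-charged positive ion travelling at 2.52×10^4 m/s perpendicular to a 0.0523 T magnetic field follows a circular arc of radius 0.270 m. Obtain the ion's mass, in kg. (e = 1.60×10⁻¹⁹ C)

qvB = mv²/r ⇒ m = qBr/v.
m = (2×1.60×10^-19)(0.0523)(0.270) / (2.52×10^4) = 1.79×10^-25 kg.

m ≈ 1.79×10^-25 kg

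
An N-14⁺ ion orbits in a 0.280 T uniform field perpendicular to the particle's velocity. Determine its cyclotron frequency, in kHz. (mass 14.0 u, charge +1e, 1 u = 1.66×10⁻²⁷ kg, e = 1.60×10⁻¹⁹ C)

f = qB/(2πm) = (1×1.60×10^-19)(0.280) / [2π(2.32×10^-26)] = 3.07×10^5 Hz.

f ≈ 307 kHz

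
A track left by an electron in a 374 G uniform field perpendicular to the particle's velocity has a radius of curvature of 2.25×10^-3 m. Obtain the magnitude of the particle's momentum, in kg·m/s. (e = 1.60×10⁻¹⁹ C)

p ≈ 1.35×10^-23 kg·m/s

Since qvB = mv²/r, the momentum p = mv = qBr.
p = (1×1.60×10^-19)(0.0374)(2.25×10^-3) = 1.35×10^-23 kg·m/s.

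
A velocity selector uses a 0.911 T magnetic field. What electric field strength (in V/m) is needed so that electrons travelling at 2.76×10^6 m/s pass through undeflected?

qE = qvB ⇒ E = vB = (2.76×10^6)(0.911) = 2.51×10^6 V/m.

E ≈ 2.51×10^6 V/m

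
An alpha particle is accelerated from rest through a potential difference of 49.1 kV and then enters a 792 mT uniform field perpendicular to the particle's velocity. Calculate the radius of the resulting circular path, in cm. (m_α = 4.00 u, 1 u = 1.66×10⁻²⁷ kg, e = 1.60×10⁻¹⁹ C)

The kinetic energy gained is K = qV = (2×1.60×10^-19)(4.91×10^4) = 1.57×10^-14 J.
v = √(2K/m) = 2.18×10^6 m/s.
r = mv/(qB) = (6.64×10^-27)(2.18×10^6) / [(2×1.60×10^-19)(0.792)] = 0.0570 m.

r ≈ 5.70 cm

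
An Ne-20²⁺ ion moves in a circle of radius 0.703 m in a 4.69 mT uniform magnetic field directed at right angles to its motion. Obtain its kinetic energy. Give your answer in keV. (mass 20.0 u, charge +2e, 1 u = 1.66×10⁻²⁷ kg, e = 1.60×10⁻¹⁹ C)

K ≈ 0.105 keV

v = qBr/m = (2×1.60×10^-19)(4.69×10^-3)(0.703) / (3.32×10^-26) = 3.18×10^4 m/s.
K = ½mv² = 0.5·(3.32×10^-26)·(3.18×10^4)² = 1.68×10^-17 J = 0.105 keV.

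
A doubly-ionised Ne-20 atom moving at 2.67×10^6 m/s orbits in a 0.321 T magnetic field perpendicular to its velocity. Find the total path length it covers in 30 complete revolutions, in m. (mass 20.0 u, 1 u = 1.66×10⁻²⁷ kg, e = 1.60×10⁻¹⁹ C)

r = mv/(qB) = 0.863 m, so one revolution covers 2πr = 5.42 m.
In 30 revolutions: L = 30·2πr = 163 m.

L ≈ 163 m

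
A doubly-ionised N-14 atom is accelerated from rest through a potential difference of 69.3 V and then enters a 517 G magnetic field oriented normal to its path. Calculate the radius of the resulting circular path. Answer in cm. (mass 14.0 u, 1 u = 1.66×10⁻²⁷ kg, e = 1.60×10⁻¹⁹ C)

r ≈ 6.14 cm

The kinetic energy gained is K = qV = (2×1.60×10^-19)(69.3) = 2.22×10^-17 J.
v = √(2K/m) = 4.37×10^4 m/s.
r = mv/(qB) = (2.32×10^-26)(4.37×10^4) / [(2×1.60×10^-19)(0.0517)] = 0.0614 m.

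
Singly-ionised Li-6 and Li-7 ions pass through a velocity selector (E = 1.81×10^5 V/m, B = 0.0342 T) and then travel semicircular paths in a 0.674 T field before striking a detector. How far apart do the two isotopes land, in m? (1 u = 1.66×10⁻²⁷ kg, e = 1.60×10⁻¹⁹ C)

Δd ≈ 0.163 m

Both emerge at v = E/B₁ = 5.29×10^6 m/s.
r = mv/(qB₂), so r₁ = 0.4888 m and r₂ = 0.5703 m, giving Δr = 0.0815 m.
After a semicircle each ion lands a diameter 2r from the entry slit, so the separation is 2Δr = 0.163 m.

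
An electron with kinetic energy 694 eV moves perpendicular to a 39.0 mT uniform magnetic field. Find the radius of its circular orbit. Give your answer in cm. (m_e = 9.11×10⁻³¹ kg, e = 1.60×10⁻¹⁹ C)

r ≈ 0.228 cm

Convert the energy: K = 694 eV = 1.11×10^-16 J.
v = √(2K/m) = √(2·1.11×10^-16/9.11×10^-31) = 1.56×10^7 m/s.
r = mv/(qB) = (9.11×10^-31)(1.56×10^7) / [(1×1.60×10^-19)(0.0390)] = 2.28×10^-3 m.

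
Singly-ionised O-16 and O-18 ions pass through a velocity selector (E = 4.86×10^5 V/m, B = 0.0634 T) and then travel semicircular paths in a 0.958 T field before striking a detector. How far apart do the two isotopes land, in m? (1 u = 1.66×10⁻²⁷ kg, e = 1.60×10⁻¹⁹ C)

Both emerge at v = E/B₁ = 7.67×10^6 m/s.
r = mv/(qB₂), so r₁ = 1.328 m and r₂ = 1.494 m, giving Δr = 0.166 m.
After a semicircle each ion lands a diameter 2r from the entry slit, so the separation is 2Δr = 0.332 m.

Δd ≈ 0.332 m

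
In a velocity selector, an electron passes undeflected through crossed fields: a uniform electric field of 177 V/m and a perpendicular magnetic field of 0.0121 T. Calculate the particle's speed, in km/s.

v ≈ 14.6 km/s

For zero net force, qE = qvB, so v = E/B.
v = (177) / (0.0121) = 1.46×10^4 m/s.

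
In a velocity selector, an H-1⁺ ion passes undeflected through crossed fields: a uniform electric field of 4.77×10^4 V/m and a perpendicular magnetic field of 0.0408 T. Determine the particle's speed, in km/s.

v ≈ 1170 km/s

For zero net force, qE = qvB, so v = E/B.
v = (4.77×10^4) / (0.0408) = 1.17×10^6 m/s.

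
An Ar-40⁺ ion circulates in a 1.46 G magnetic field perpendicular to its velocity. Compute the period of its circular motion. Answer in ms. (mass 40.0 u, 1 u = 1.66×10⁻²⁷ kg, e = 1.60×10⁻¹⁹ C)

The cyclotron period is independent of speed: T = 2πm/(qB).
T = 2π(6.64×10^-26) / [(1×1.60×10^-19)(1.46×10^-4)] = 0.0179 s.

T ≈ 17.9 ms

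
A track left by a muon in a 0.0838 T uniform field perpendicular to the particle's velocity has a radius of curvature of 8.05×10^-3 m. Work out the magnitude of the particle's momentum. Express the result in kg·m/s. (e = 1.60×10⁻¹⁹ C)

Since qvB = mv²/r, the momentum p = mv = qBr.
p = (1×1.60×10^-19)(0.0838)(8.05×10^-3) = 1.08×10^-22 kg·m/s.

p ≈ 1.08×10^-22 kg·m/s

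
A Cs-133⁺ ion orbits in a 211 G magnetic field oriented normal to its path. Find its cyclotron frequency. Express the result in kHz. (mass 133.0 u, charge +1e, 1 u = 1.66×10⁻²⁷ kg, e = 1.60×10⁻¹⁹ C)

f = qB/(2πm) = (1×1.60×10^-19)(0.0211) / [2π(2.21×10^-25)] = 2430 Hz.

f ≈ 2.43 kHz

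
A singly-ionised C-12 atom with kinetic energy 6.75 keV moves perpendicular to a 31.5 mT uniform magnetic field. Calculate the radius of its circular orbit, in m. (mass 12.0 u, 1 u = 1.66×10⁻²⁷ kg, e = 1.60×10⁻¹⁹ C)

r ≈ 1.30 m

Convert the energy: K = 6.75 keV = 1.08×10^-15 J.
v = √(2K/m) = √(2·1.08×10^-15/1.99×10^-26) = 3.29×10^5 m/s.
r = mv/(qB) = (1.99×10^-26)(3.29×10^5) / [(1×1.60×10^-19)(0.0315)] = 1.30 m.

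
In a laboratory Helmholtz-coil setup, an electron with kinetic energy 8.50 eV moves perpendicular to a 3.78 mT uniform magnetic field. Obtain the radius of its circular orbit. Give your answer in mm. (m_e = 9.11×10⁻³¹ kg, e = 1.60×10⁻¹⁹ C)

r ≈ 2.60 mm

Convert the energy: K = 8.50 eV = 1.36×10^-18 J.
v = √(2K/m) = √(2·1.36×10^-18/9.11×10^-31) = 1.73×10^6 m/s.
r = mv/(qB) = (9.11×10^-31)(1.73×10^6) / [(1×1.60×10^-19)(3.78×10^-3)] = 2.60×10^-3 m.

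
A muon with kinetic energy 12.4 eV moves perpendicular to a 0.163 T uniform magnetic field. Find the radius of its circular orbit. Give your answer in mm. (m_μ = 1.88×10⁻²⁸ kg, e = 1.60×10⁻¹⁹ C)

Convert the energy: K = 12.4 eV = 1.98×10^-18 J.
v = √(2K/m) = √(2·1.98×10^-18/1.88×10^-28) = 1.45×10^5 m/s.
r = mv/(qB) = (1.88×10^-28)(1.45×10^5) / [(1×1.60×10^-19)(0.163)] = 1.05×10^-3 m.

r ≈ 1.05 mm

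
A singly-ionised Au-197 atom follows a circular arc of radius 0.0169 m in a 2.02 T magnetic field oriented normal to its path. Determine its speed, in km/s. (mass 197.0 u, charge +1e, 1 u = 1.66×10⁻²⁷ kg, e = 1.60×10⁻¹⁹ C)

v ≈ 16.7 km/s

From qvB = mv²/r, v = qBr/m.
v = (1×1.60×10^-19)(2.02)(0.0169) / (3.27×10^-25) = 1.67×10^4 m/s.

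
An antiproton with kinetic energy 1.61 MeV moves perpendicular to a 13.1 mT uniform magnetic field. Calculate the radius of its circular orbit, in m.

r ≈ 14.0 m

Convert the energy: K = 1.61 MeV = 2.58×10^-13 J.
v = √(2K/m) = √(2·2.58×10^-13/1.67×10^-27) = 1.76×10^7 m/s.
r = mv/(qB) = (1.67×10^-27)(1.76×10^7) / [(1×1.60×10^-19)(0.0131)] = 14.0 m.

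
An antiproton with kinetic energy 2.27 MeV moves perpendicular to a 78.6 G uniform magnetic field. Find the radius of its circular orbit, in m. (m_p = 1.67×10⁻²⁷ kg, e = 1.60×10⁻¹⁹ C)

Convert the energy: K = 2.27 MeV = 3.63×10^-13 J.
v = √(2K/m) = √(2·3.63×10^-13/1.67×10^-27) = 2.09×10^7 m/s.
r = mv/(qB) = (1.67×10^-27)(2.09×10^7) / [(1×1.60×10^-19)(7.86×10^-3)] = 27.7 m.

r ≈ 27.7 m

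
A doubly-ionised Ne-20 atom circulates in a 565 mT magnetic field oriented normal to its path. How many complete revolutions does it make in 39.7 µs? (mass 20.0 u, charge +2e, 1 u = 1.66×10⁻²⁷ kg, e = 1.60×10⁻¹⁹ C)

T = 2πm/(qB) = 2π(3.32×10^-26) / [(2×1.60×10^-19)(0.565)] = 1.1538×10^-6 s.
N = t/T = 3.97×10^-5 / 1.1538×10^-6 ≈ 34.41, so 34 complete revolutions.

N = 34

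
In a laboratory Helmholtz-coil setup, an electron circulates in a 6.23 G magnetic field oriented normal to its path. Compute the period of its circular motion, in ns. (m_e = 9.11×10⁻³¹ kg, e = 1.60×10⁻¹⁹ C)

The cyclotron period is independent of speed: T = 2πm/(qB).
T = 2π(9.11×10^-31) / [(1×1.60×10^-19)(6.23×10^-4)] = 5.74×10^-8 s.

T ≈ 57.4 ns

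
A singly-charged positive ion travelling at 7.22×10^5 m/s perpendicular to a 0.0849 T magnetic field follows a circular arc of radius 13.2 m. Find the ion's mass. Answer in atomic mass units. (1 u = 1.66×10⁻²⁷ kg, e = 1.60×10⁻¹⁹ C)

m ≈ 150 u

qvB = mv²/r ⇒ m = qBr/v.
m = (1×1.60×10^-19)(0.0849)(13.2) / (7.22×10^5) = 2.48×10^-25 kg = 150 u.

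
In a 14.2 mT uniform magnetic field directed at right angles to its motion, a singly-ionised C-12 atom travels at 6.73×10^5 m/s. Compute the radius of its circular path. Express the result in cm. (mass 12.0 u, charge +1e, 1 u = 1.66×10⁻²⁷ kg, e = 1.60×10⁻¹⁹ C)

The magnetic force provides the centripetal force: qvB = mv²/r, so r = mv/(qB).
r = (1.99×10^-26 kg)(6.73×10^5 m/s) / [(1×1.60×10^-19 C)(0.0142 T)] = 5.90 m.

r ≈ 590 cm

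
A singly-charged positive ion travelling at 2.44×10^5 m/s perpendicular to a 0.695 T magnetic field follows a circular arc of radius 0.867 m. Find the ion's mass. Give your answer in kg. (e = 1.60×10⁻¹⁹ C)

qvB = mv²/r ⇒ m = qBr/v.
m = (1×1.60×10^-19)(0.695)(0.867) / (2.44×10^5) = 3.95×10^-25 kg.

m ≈ 3.95×10^-25 kg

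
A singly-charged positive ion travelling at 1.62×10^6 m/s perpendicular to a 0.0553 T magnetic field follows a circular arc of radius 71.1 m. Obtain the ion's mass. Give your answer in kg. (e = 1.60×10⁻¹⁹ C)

m ≈ 3.88×10^-25 kg

qvB = mv²/r ⇒ m = qBr/v.
m = (1×1.60×10^-19)(0.0553)(71.1) / (1.62×10^6) = 3.88×10^-25 kg.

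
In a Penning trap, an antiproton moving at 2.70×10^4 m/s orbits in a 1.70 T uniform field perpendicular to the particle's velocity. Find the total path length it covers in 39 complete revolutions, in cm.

L ≈ 4.06 cm

r = mv/(qB) = 1.66×10^-4 m, so one revolution covers 2πr = 1.04×10^-3 m.
In 39 revolutions: L = 39·2πr = 0.0406 m.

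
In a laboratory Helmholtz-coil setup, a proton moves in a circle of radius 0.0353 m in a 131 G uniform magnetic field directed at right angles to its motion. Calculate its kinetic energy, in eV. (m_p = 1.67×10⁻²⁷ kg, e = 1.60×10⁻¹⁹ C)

K ≈ 10.2 eV

v = qBr/m = (1×1.60×10^-19)(0.0131)(0.0353) / (1.67×10^-27) = 4.43×10^4 m/s.
K = ½mv² = 0.5·(1.67×10^-27)·(4.43×10^4)² = 1.64×10^-18 J = 10.2 eV.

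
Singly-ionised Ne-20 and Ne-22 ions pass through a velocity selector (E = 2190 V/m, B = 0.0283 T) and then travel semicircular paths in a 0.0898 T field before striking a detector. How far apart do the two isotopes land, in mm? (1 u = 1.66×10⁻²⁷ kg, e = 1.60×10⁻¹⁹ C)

Δd ≈ 35.8 mm

Both emerge at v = E/B₁ = 7.74×10^4 m/s.
r = mv/(qB₂), so r₁ = 0.1788 m and r₂ = 0.1967 m, giving Δr = 0.0179 m.
After a semicircle each ion lands a diameter 2r from the entry slit, so the separation is 2Δr = 0.0358 m.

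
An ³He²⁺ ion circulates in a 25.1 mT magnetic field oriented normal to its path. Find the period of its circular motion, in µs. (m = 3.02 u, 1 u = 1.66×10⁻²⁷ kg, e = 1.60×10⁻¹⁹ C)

The cyclotron period is independent of speed: T = 2πm/(qB).
T = 2π(5.01×10^-27) / [(2×1.60×10^-19)(0.0251)] = 3.92×10^-6 s.

T ≈ 3.92 µs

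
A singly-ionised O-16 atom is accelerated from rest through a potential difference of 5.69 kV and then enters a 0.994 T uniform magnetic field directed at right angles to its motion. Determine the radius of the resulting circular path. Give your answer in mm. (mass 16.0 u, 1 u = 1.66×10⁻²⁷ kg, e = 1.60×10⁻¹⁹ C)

r ≈ 43.7 mm

The kinetic energy gained is K = qV = (1×1.60×10^-19)(5690) = 9.10×10^-16 J.
v = √(2K/m) = 2.62×10^5 m/s.
r = mv/(qB) = (2.66×10^-26)(2.62×10^5) / [(1×1.60×10^-19)(0.994)] = 0.0437 m.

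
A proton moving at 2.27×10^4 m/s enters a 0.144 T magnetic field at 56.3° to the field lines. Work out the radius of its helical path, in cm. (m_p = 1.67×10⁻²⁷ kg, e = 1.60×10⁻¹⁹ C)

Only the perpendicular component v⊥ = v sin56.3° = 1.89×10^4 m/s is bent by the field.
r = m v⊥ /(qB) = (1.67×10^-27)(1.89×10^4) / [(1×1.60×10^-19)(0.144)] = 1.37×10^-3 m.

r ≈ 0.137 cm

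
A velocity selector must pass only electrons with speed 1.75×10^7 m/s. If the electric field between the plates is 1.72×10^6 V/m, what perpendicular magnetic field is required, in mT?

B ≈ 98.3 mT

qE = qvB ⇒ B = E/v = (1.72×10^6) / (1.75×10^7) = 0.0983 T.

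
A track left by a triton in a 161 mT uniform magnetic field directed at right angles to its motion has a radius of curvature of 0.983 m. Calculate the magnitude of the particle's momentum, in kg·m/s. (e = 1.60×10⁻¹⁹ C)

p ≈ 2.53×10^-20 kg·m/s

Since qvB = mv²/r, the momentum p = mv = qBr.
p = (1×1.60×10^-19)(0.161)(0.983) = 2.53×10^-20 kg·m/s.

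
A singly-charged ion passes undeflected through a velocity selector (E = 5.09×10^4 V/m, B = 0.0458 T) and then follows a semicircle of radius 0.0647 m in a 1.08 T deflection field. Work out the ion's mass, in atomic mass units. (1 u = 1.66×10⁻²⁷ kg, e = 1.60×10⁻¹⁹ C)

m ≈ 6.06 u

v = E/B₁ = 1.11×10^6 m/s.
From r = mv/(qB₂), m = qB₂r/v = (1×1.60×10^-19)(1.08)(0.0647) / (1.11×10^6) = 1.01×10^-26 kg.
In atomic mass units: m = 1.01×10^-26 / 1.66×10^-27 = 6.06 u.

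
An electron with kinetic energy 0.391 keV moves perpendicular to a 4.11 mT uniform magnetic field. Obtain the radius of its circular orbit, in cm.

Convert the energy: K = 0.391 keV = 6.26×10^-17 J.
v = √(2K/m) = √(2·6.26×10^-17/9.11×10^-31) = 1.17×10^7 m/s.
r = mv/(qB) = (9.11×10^-31)(1.17×10^7) / [(1×1.60×10^-19)(4.11×10^-3)] = 0.0162 m.

r ≈ 1.62 cm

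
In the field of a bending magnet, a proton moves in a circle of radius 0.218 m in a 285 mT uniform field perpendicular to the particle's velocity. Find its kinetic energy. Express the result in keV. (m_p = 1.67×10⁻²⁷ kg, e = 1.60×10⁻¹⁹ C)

v = qBr/m = (1×1.60×10^-19)(0.285)(0.218) / (1.67×10^-27) = 5.95×10^6 m/s.
K = ½mv² = 0.5·(1.67×10^-27)·(5.95×10^6)² = 2.96×10^-14 J = 185 keV.

K ≈ 185 keV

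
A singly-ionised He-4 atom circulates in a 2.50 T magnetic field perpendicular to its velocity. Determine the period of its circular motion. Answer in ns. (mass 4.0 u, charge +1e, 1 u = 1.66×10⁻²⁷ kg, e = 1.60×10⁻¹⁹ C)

T ≈ 104 ns

The cyclotron period is independent of speed: T = 2πm/(qB).
T = 2π(6.64×10^-27) / [(1×1.60×10^-19)(2.50)] = 1.04×10^-7 s.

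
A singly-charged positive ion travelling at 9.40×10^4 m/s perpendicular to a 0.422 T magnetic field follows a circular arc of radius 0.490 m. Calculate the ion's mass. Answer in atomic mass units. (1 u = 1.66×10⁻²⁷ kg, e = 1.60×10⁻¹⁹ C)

m ≈ 212 u

qvB = mv²/r ⇒ m = qBr/v.
m = (1×1.60×10^-19)(0.422)(0.490) / (9.40×10^4) = 3.52×10^-25 kg = 212 u.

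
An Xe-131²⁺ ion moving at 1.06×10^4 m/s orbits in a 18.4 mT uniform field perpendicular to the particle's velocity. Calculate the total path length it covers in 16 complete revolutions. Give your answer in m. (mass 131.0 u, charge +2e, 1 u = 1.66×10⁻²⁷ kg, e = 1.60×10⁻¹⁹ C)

L ≈ 39.4 m

r = mv/(qB) = 0.391 m, so one revolution covers 2πr = 2.46 m.
In 16 revolutions: L = 16·2πr = 39.4 m.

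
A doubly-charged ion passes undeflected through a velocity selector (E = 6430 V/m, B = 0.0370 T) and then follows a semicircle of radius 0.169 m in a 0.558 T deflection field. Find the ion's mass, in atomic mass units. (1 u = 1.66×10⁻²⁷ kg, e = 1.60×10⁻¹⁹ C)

v = E/B₁ = 1.74×10^5 m/s.
From r = mv/(qB₂), m = qB₂r/v = (2×1.60×10^-19)(0.558)(0.169) / (1.74×10^5) = 1.74×10^-25 kg.
In atomic mass units: m = 1.74×10^-25 / 1.66×10^-27 = 105 u.

m ≈ 105 u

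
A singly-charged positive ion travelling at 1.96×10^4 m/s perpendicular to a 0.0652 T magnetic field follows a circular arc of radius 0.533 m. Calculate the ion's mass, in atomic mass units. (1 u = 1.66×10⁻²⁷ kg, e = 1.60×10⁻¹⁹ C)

qvB = mv²/r ⇒ m = qBr/v.
m = (1×1.60×10^-19)(0.0652)(0.533) / (1.96×10^4) = 2.84×10^-25 kg = 171 u.

m ≈ 171 u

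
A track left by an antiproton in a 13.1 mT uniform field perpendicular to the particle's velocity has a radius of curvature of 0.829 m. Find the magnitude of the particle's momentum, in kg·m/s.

Since qvB = mv²/r, the momentum p = mv = qBr.
p = (1×1.60×10^-19)(0.0131)(0.829) = 1.74×10^-21 kg·m/s.

p ≈ 1.74×10^-21 kg·m/s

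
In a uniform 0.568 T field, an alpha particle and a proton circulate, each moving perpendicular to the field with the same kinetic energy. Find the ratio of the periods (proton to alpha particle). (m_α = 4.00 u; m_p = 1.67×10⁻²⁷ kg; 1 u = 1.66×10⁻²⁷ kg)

ratio ≈ 0.503

T = 2πm/(qB) is independent of speed, so T₂/T₁ = (m₂/q₂)/(m₁/q₁).
T_{proton}/T_{alpha particle} = (1.67×10^-27/1e) / (6.64×10^-27/2e) = 0.503.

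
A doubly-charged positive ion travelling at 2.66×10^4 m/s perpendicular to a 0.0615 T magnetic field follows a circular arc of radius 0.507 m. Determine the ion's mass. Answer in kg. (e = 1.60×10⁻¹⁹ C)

qvB = mv²/r ⇒ m = qBr/v.
m = (2×1.60×10^-19)(0.0615)(0.507) / (2.66×10^4) = 3.75×10^-25 kg.

m ≈ 3.75×10^-25 kg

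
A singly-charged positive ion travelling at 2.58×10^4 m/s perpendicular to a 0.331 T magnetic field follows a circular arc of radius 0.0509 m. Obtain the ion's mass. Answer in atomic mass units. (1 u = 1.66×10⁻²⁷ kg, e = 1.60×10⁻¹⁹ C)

m ≈ 62.9 u

qvB = mv²/r ⇒ m = qBr/v.
m = (1×1.60×10^-19)(0.331)(0.0509) / (2.58×10^4) = 1.04×10^-25 kg = 62.9 u.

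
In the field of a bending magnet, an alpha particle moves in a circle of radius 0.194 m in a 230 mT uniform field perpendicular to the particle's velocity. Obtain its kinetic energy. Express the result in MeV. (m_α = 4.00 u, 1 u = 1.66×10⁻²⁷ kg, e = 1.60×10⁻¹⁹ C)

K ≈ 0.0959 MeV

v = qBr/m = (2×1.60×10^-19)(0.230)(0.194) / (6.64×10^-27) = 2.15×10^6 m/s.
K = ½mv² = 0.5·(6.64×10^-27)·(2.15×10^6)² = 1.54×10^-14 J = 0.0959 MeV.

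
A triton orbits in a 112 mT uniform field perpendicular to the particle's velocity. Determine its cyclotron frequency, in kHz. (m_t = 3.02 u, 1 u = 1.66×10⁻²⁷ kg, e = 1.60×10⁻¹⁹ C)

f ≈ 569 kHz

f = qB/(2πm) = (1×1.60×10^-19)(0.112) / [2π(5.01×10^-27)] = 5.69×10^5 Hz.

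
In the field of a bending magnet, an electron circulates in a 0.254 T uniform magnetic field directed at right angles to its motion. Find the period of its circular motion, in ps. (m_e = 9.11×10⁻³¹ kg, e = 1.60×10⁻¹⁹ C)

T ≈ 141 ps

The cyclotron period is independent of speed: T = 2πm/(qB).
T = 2π(9.11×10^-31) / [(1×1.60×10^-19)(0.254)] = 1.41×10^-10 s.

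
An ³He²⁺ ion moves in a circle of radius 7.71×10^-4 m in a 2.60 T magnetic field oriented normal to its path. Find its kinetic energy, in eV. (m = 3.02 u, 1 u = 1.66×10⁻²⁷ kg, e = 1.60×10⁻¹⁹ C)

v = qBr/m = (2×1.60×10^-19)(2.60)(7.71×10^-4) / (5.01×10^-27) = 1.28×10^5 m/s.
K = ½mv² = 0.5·(5.01×10^-27)·(1.28×10^5)² = 4.10×10^-17 J = 257 eV.

K ≈ 257 eV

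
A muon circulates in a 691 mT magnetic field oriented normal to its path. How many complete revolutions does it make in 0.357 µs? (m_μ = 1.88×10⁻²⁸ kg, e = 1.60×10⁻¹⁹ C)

T = 2πm/(qB) = 2π(1.88×10^-28) / [(1×1.60×10^-19)(0.691)] = 1.0684×10^-8 s.
N = t/T = 3.57×10^-7 / 1.0684×10^-8 ≈ 33.41, so 33 complete revolutions.

N = 33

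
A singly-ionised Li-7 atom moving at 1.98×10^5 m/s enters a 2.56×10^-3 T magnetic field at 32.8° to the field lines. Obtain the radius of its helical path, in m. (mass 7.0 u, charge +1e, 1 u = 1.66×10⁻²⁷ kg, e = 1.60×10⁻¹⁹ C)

Only the perpendicular component v⊥ = v sin32.8° = 1.07×10^5 m/s is bent by the field.
r = m v⊥ /(qB) = (1.16×10^-26)(1.07×10^5) / [(1×1.60×10^-19)(2.56×10^-3)] = 3.04 m.

r ≈ 3.04 m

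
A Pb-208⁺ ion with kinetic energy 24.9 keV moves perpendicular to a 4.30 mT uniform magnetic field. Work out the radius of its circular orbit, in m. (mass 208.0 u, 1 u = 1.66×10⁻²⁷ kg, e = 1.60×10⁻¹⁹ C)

Convert the energy: K = 24.9 keV = 3.98×10^-15 J.
v = √(2K/m) = √(2·3.98×10^-15/3.45×10^-25) = 1.52×10^5 m/s.
r = mv/(qB) = (3.45×10^-25)(1.52×10^5) / [(1×1.60×10^-19)(4.30×10^-3)] = 76.2 m.

r ≈ 76.2 m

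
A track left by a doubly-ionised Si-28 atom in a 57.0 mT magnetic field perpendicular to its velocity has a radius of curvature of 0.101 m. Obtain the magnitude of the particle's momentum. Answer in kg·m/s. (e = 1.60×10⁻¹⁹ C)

p ≈ 1.84×10^-21 kg·m/s

Since qvB = mv²/r, the momentum p = mv = qBr.
p = (2×1.60×10^-19)(0.0570)(0.101) = 1.84×10^-21 kg·m/s.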